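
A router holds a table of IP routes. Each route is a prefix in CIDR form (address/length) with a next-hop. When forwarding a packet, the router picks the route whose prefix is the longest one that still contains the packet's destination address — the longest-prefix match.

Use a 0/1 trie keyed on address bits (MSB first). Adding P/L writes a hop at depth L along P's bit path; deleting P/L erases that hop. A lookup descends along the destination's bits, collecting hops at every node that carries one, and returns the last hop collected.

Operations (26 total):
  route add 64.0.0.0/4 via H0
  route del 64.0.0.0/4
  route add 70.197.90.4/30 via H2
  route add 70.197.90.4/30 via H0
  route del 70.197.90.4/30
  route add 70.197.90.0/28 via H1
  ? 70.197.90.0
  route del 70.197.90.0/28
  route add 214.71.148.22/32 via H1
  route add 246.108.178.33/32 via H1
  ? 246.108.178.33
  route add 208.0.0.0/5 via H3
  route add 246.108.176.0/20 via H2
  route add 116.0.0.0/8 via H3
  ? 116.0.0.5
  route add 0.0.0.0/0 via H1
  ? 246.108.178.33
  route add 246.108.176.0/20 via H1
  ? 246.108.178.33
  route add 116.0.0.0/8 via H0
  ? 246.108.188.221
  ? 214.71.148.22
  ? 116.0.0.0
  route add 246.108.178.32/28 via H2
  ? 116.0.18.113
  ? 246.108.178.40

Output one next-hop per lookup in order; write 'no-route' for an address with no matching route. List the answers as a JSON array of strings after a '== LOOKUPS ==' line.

Apply in order:
  + 64.0.0.0/4 (H0) depth=4
  del 64.0.0.0/4 (clear depth 4)
  + 70.197.90.4/30 (H2) depth=30
  + 70.197.90.4/30 (H0) depth=30
  del 70.197.90.4/30 (clear depth 30)
  + 70.197.90.0/28 (H1) depth=28
  Q 70.197.90.0: descend 01000110110001010101101000000 ; hops seen [H1] ; pick H1
  del 70.197.90.0/28 (clear depth 28)
  + 214.71.148.22/32 (H1) depth=32
  + 246.108.178.33/32 (H1) depth=32
  Q 246.108.178.33: descend 11110110011011001011001000100001 ; hops seen [H1] ; pick H1
  + 208.0.0.0/5 (H3) depth=5
  + 246.108.176.0/20 (H2) depth=20
  + 116.0.0.0/8 (H3) depth=8
  Q 116.0.0.5: descend 01110100 ; hops seen [H3] ; pick H3
  + 0.0.0.0/0 (H1) depth=0
  Q 246.108.178.33: descend 11110110011011001011001000100001 ; hops seen [H1,H2,H1] ; pick H1
  + 246.108.176.0/20 (H1) depth=20
  Q 246.108.178.33: descend 11110110011011001011001000100001 ; hops seen [H1,H1,H1] ; pick H1
  + 116.0.0.0/8 (H0) depth=8
  Q 246.108.188.221: descend 11110110011011001011 ; hops seen [H1,H1] ; pick H1
  Q 214.71.148.22: descend 11010110010001111001010000010110 ; hops seen [H1,H3,H1] ; pick H1
  Q 116.0.0.0: descend 01110100 ; hops seen [H1,H0] ; pick H0
  + 246.108.178.32/28 (H2) depth=28
  Q 116.0.18.113: descend 01110100 ; hops seen [H1,H0] ; pick H0
  Q 246.108.178.40: descend 1111011001101100101100100010 ; hops seen [H1,H1,H2] ; pick H2

== LOOKUPS ==
["H1","H1","H3","H1","H1","H1","H1","H0","H0","H2"]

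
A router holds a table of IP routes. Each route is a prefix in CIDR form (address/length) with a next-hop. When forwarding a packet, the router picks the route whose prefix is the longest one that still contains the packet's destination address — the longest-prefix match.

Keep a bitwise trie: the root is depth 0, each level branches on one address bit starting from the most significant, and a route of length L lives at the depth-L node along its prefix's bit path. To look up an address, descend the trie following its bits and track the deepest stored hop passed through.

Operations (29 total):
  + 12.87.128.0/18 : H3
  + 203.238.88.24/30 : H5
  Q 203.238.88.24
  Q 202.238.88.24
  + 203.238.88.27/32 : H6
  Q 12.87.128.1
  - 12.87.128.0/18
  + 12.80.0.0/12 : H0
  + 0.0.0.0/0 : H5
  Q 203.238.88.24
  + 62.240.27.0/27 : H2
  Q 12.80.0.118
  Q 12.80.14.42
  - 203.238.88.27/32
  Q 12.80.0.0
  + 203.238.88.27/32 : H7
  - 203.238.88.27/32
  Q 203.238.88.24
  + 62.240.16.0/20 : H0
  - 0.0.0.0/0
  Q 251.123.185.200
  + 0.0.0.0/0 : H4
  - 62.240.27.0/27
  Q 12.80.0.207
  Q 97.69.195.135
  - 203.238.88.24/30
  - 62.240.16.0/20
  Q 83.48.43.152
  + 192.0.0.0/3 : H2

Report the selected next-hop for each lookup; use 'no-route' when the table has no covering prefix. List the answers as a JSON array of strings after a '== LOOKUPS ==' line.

Apply in order:
  + 12.87.128.0/18 (H3) depth=18
  + 203.238.88.24/30 (H5) depth=30
  Q 203.238.88.24: descend 110010111110111001011000000110 ; hops seen [H5] ; pick H5
  Q 202.238.88.24: descend 1100101 ; hops seen [∅] ; pick no-route
  + 203.238.88.27/32 (H6) depth=32
  Q 12.87.128.1: descend 000011000101011110 ; hops seen [H3] ; pick H3
  del 12.87.128.0/18 (clear depth 18)
  + 12.80.0.0/12 (H0) depth=12
  + 0.0.0.0/0 (H5) depth=0
  Q 203.238.88.24: descend 110010111110111001011000000110 ; hops seen [H5,H5] ; pick H5
  + 62.240.27.0/27 (H2) depth=27
  Q 12.80.0.118: descend 0000110001010 ; hops seen [H5,H0] ; pick H0
  Q 12.80.14.42: descend 0000110001010 ; hops seen [H5,H0] ; pick H0
  del 203.238.88.27/32 (clear depth 32)
  Q 12.80.0.0: descend 0000110001010 ; hops seen [H5,H0] ; pick H0
  + 203.238.88.27/32 (H7) depth=32
  del 203.238.88.27/32 (clear depth 32)
  Q 203.238.88.24: descend 110010111110111001011000000110 ; hops seen [H5,H5] ; pick H5
  + 62.240.16.0/20 (H0) depth=20
  del 0.0.0.0/0 (clear depth 0)
  Q 251.123.185.200: descend 11 ; hops seen [∅] ; pick no-route
  + 0.0.0.0/0 (H4) depth=0
  del 62.240.27.0/27 (clear depth 27)
  Q 12.80.0.207: descend 0000110001010 ; hops seen [H4,H0] ; pick H0
  Q 97.69.195.135: descend 0 ; hops seen [H4] ; pick H4
  del 203.238.88.24/30 (clear depth 30)
  del 62.240.16.0/20 (clear depth 20)
  Q 83.48.43.152: descend 0 ; hops seen [H4] ; pick H4
  + 192.0.0.0/3 (H2) depth=3

== LOOKUPS ==
["H5","no-route","H3","H5","H0","H0","H0","H5","no-route","H0","H4","H4"]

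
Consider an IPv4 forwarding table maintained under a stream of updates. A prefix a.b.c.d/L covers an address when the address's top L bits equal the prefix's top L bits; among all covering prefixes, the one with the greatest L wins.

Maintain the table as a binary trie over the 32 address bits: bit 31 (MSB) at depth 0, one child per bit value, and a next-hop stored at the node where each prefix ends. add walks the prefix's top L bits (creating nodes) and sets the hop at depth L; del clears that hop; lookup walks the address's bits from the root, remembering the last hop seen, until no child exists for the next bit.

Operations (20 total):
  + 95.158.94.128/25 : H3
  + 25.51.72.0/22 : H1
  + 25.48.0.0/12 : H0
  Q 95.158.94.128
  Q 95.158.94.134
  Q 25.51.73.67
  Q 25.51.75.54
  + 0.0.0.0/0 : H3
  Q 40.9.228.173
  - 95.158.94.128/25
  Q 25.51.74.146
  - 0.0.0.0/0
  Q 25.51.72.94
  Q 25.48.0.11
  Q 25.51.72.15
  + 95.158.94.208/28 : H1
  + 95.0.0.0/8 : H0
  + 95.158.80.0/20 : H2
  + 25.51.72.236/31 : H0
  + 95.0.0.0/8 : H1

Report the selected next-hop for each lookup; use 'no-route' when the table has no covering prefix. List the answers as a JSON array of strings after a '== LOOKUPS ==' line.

Trace:
  + 95.158.94.128/25 (H3) depth=25
  + 25.51.72.0/22 (H1) depth=22
  + 25.48.0.0/12 (H0) depth=12
  ? 95.158.94.128  path d0:-→d1:-→d2:-→d3:-→d4:-→d5:-→d6:-→d7:-→d8:-→d9:-→d10:-→d11:-→d12:-→d13:-→d14:-→d15:-→d16:-→d17:-→d18:-→d19:-→d20:-→d21:-→d22:-→d23:-→d24:-→d25:H3  best=H3
  ? 95.158.94.134  path d0:-→d1:-→d2:-→d3:-→d4:-→d5:-→d6:-→d7:-→d8:-→d9:-→d10:-→d11:-→d12:-→d13:-→d14:-→d15:-→d16:-→d17:-→d18:-→d19:-→d20:-→d21:-→d22:-→d23:-→d24:-→d25:H3  best=H3
  ? 25.51.73.67  path d0:-→d1:-→d2:-→d3:-→d4:-→d5:-→d6:-→d7:-→d8:-→d9:-→d10:-→d11:-→d12:H0→d13:-→d14:-→d15:-→d16:-→d17:-→d18:-→d19:-→d20:-→d21:-→d22:H1  best=H1
  ? 25.51.75.54  path d0:-→d1:-→d2:-→d3:-→d4:-→d5:-→d6:-→d7:-→d8:-→d9:-→d10:-→d11:-→d12:H0→d13:-→d14:-→d15:-→d16:-→d17:-→d18:-→d19:-→d20:-→d21:-→d22:H1  best=H1
  + 0.0.0.0/0 (H3) depth=0
  ? 40.9.228.173  path d0:H3→d1:-→d2:-  best=H3
  del 95.158.94.128/25 (clear depth 25)
  ? 25.51.74.146  path d0:H3→d1:-→d2:-→d3:-→d4:-→d5:-→d6:-→d7:-→d8:-→d9:-→d10:-→d11:-→d12:H0→d13:-→d14:-→d15:-→d16:-→d17:-→d18:-→d19:-→d20:-→d21:-→d22:H1  best=H1
  del 0.0.0.0/0 (clear depth 0)
  ? 25.51.72.94  path d0:-→d1:-→d2:-→d3:-→d4:-→d5:-→d6:-→d7:-→d8:-→d9:-→d10:-→d11:-→d12:H0→d13:-→d14:-→d15:-→d16:-→d17:-→d18:-→d19:-→d20:-→d21:-→d22:H1  best=H1
  ? 25.48.0.11  path d0:-→d1:-→d2:-→d3:-→d4:-→d5:-→d6:-→d7:-→d8:-→d9:-→d10:-→d11:-→d12:H0→d13:-→d14:-  best=H0
  ? 25.51.72.15  path d0:-→d1:-→d2:-→d3:-→d4:-→d5:-→d6:-→d7:-→d8:-→d9:-→d10:-→d11:-→d12:H0→d13:-→d14:-→d15:-→d16:-→d17:-→d18:-→d19:-→d20:-→d21:-→d22:H1  best=H1
  + 95.158.94.208/28 (H1) depth=28
  + 95.0.0.0/8 (H0) depth=8
  + 95.158.80.0/20 (H2) depth=20
  + 25.51.72.236/31 (H0) depth=31
  + 95.0.0.0/8 (H1) depth=8

== LOOKUPS ==
["H3","H3","H1","H1","H3","H1","H1","H0","H1"]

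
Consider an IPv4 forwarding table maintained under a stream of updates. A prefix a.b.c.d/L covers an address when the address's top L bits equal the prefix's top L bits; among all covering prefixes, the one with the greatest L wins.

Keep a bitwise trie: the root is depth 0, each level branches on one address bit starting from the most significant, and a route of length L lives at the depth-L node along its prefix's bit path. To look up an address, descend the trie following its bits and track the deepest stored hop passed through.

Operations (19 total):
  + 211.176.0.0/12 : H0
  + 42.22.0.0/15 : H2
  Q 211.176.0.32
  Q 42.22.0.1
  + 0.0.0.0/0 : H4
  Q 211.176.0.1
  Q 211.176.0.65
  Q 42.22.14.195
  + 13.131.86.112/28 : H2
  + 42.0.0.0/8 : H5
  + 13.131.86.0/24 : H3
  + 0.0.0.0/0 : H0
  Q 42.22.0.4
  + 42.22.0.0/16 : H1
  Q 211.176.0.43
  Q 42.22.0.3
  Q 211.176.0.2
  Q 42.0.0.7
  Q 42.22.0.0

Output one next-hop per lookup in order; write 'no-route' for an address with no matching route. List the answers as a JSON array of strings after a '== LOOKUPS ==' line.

Trace:
  + 211.176.0.0/12 (H0) depth=12
  + 42.22.0.0/15 (H2) depth=15
  lookup 211.176.0.32: bits 110100111011 walk d0:-→d1:-→d2:-→d3:-→d4:-→d5:-→d6:-→d7:-→d8:-→d9:-→d10:-→d11:-→d12:H0 -> H0
  lookup 42.22.0.1: bits 001010100001011 walk d0:-→d1:-→d2:-→d3:-→d4:-→d5:-→d6:-→d7:-→d8:-→d9:-→d10:-→d11:-→d12:-→d13:-→d14:-→d15:H2 -> H2
  + 0.0.0.0/0 (H4) depth=0
  lookup 211.176.0.1: bits 110100111011 walk d0:H4→d1:-→d2:-→d3:-→d4:-→d5:-→d6:-→d7:-→d8:-→d9:-→d10:-→d11:-→d12:H0 -> H0
  lookup 211.176.0.65: bits 110100111011 walk d0:H4→d1:-→d2:-→d3:-→d4:-→d5:-→d6:-→d7:-→d8:-→d9:-→d10:-→d11:-→d12:H0 -> H0
  lookup 42.22.14.195: bits 001010100001011 walk d0:H4→d1:-→d2:-→d3:-→d4:-→d5:-→d6:-→d7:-→d8:-→d9:-→d10:-→d11:-→d12:-→d13:-→d14:-→d15:H2 -> H2
  + 13.131.86.112/28 (H2) depth=28
  + 42.0.0.0/8 (H5) depth=8
  + 13.131.86.0/24 (H3) depth=24
  + 0.0.0.0/0 (H0) depth=0
  lookup 42.22.0.4: bits 001010100001011 walk d0:H0→d1:-→d2:-→d3:-→d4:-→d5:-→d6:-→d7:-→d8:H5→d9:-→d10:-→d11:-→d12:-→d13:-→d14:-→d15:H2 -> H2
  + 42.22.0.0/16 (H1) depth=16
  lookup 211.176.0.43: bits 110100111011 walk d0:H0→d1:-→d2:-→d3:-→d4:-→d5:-→d6:-→d7:-→d8:-→d9:-→d10:-→d11:-→d12:H0 -> H0
  lookup 42.22.0.3: bits 0010101000010110 walk d0:H0→d1:-→d2:-→d3:-→d4:-→d5:-→d6:-→d7:-→d8:H5→d9:-→d10:-→d11:-→d12:-→d13:-→d14:-→d15:H2→d16:H1 -> H1
  lookup 211.176.0.2: bits 110100111011 walk d0:H0→d1:-→d2:-→d3:-→d4:-→d5:-→d6:-→d7:-→d8:-→d9:-→d10:-→d11:-→d12:H0 -> H0
  lookup 42.0.0.7: bits 00101010000 walk d0:H0→d1:-→d2:-→d3:-→d4:-→d5:-→d6:-→d7:-→d8:H5→d9:-→d10:-→d11:- -> H5
  lookup 42.22.0.0: bits 0010101000010110 walk d0:H0→d1:-→d2:-→d3:-→d4:-→d5:-→d6:-→d7:-→d8:H5→d9:-→d10:-→d11:-→d12:-→d13:-→d14:-→d15:H2→d16:H1 -> H1

== LOOKUPS ==
["H0","H2","H0","H0","H2","H2","H0","H1","H0","H5","H1"]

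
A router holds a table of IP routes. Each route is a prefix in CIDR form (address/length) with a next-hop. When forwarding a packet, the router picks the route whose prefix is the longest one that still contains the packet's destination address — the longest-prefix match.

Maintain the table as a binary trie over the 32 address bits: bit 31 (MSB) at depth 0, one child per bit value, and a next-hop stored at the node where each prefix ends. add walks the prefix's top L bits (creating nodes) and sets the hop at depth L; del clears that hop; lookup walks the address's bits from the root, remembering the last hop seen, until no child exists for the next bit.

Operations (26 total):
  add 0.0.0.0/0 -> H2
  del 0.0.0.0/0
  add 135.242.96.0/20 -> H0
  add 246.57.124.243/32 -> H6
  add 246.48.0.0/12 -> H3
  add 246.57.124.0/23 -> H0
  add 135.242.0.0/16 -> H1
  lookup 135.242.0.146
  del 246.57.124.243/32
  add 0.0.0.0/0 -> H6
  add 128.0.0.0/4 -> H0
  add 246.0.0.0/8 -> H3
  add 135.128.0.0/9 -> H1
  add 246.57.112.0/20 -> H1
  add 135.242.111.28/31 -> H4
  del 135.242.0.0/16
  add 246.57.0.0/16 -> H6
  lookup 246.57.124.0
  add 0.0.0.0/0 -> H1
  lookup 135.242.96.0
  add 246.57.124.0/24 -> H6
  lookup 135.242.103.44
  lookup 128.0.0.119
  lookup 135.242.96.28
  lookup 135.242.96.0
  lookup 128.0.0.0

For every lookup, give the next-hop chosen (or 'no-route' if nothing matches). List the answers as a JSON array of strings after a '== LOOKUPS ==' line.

Apply in order:
  + 0.0.0.0/0 (H2) depth=0
  - 0.0.0.0/0 clear@0
  + 135.242.96.0/20 (H0) depth=20
  + 246.57.124.243/32 (H6) depth=32
  + 246.48.0.0/12 (H3) depth=12
  + 246.57.124.0/23 (H0) depth=23
  + 135.242.0.0/16 (H1) depth=16
  lookup 135.242.0.146: bits 10000111111100100 walk d0:-→d1:-→d2:-→d3:-→d4:-→d5:-→d6:-→d7:-→d8:-→d9:-→d10:-→d11:-→d12:-→d13:-→d14:-→d15:-→d16:H1→d17:- -> H1
  - 246.57.124.243/32 clear@32
  + 0.0.0.0/0 (H6) depth=0
  + 128.0.0.0/4 (H0) depth=4
  + 246.0.0.0/8 (H3) depth=8
  + 135.128.0.0/9 (H1) depth=9
  + 246.57.112.0/20 (H1) depth=20
  + 135.242.111.28/31 (H4) depth=31
  - 135.242.0.0/16 clear@16
  + 246.57.0.0/16 (H6) depth=16
  lookup 246.57.124.0: bits 111101100011100101111100 walk d0:H6→d1:-→d2:-→d3:-→d4:-→d5:-→d6:-→d7:-→d8:H3→d9:-→d10:-→d11:-→d12:H3→d13:-→d14:-→d15:-→d16:H6→d17:-→d18:-→d19:-→d20:H1→d21:-→d22:-→d23:H0→d24:- -> H0
  + 0.0.0.0/0 (H1) depth=0
  lookup 135.242.96.0: bits 10000111111100100110 walk d0:H1→d1:-→d2:-→d3:-→d4:H0→d5:-→d6:-→d7:-→d8:-→d9:H1→d10:-→d11:-→d12:-→d13:-→d14:-→d15:-→d16:-→d17:-→d18:-→d19:-→d20:H0 -> H0
  + 246.57.124.0/24 (H6) depth=24
  lookup 135.242.103.44: bits 10000111111100100110 walk d0:H1→d1:-→d2:-→d3:-→d4:H0→d5:-→d6:-→d7:-→d8:-→d9:H1→d10:-→d11:-→d12:-→d13:-→d14:-→d15:-→d16:-→d17:-→d18:-→d19:-→d20:H0 -> H0
  lookup 128.0.0.119: bits 10000 walk d0:H1→d1:-→d2:-→d3:-→d4:H0→d5:- -> H0
  lookup 135.242.96.28: bits 10000111111100100110 walk d0:H1→d1:-→d2:-→d3:-→d4:H0→d5:-→d6:-→d7:-→d8:-→d9:H1→d10:-→d11:-→d12:-→d13:-→d14:-→d15:-→d16:-→d17:-→d18:-→d19:-→d20:H0 -> H0
  lookup 135.242.96.0: bits 10000111111100100110 walk d0:H1→d1:-→d2:-→d3:-→d4:H0→d5:-→d6:-→d7:-→d8:-→d9:H1→d10:-→d11:-→d12:-→d13:-→d14:-→d15:-→d16:-→d17:-→d18:-→d19:-→d20:H0 -> H0
  lookup 128.0.0.0: bits 10000 walk d0:H1→d1:-→d2:-→d3:-→d4:H0→d5:- -> H0

== LOOKUPS ==
["H1","H0","H0","H0","H0","H0","H0","H0"]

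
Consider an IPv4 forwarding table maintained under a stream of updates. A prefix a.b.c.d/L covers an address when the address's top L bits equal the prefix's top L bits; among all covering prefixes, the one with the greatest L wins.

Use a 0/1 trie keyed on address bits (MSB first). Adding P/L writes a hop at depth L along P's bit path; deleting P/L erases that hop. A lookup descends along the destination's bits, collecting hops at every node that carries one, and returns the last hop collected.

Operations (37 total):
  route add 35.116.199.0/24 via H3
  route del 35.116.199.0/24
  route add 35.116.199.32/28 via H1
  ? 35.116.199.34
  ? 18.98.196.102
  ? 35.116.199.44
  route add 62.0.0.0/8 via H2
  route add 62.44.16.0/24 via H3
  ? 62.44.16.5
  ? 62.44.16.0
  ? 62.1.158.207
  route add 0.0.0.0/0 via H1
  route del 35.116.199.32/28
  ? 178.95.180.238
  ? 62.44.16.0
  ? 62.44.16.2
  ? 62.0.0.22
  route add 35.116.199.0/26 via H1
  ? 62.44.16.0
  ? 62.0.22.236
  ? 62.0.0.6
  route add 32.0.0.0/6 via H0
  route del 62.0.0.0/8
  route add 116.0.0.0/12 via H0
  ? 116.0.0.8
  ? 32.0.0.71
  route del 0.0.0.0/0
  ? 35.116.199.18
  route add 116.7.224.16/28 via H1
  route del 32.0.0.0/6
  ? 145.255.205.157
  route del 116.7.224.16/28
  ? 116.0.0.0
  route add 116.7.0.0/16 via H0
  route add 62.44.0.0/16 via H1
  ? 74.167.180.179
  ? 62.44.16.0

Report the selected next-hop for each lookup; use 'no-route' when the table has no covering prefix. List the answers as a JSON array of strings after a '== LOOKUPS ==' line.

Trace:
  add 35.116.199.0/24 -> H3 at depth 24
  del 35.116.199.0/24 (clear depth 24)
  add 35.116.199.32/28 -> H1 at depth 28
  Q 35.116.199.34: descend 0010001101110100110001110010 ; hops seen [H1] ; pick H1
  Q 18.98.196.102: descend 00 ; hops seen [∅] ; pick no-route
  Q 35.116.199.44: descend 0010001101110100110001110010 ; hops seen [H1] ; pick H1
  add 62.0.0.0/8 -> H2 at depth 8
  add 62.44.16.0/24 -> H3 at depth 24
  Q 62.44.16.5: descend 001111100010110000010000 ; hops seen [H2,H3] ; pick H3
  Q 62.44.16.0: descend 001111100010110000010000 ; hops seen [H2,H3] ; pick H3
  Q 62.1.158.207: descend 0011111000 ; hops seen [H2] ; pick H2
  add 0.0.0.0/0 -> H1 at depth 0
  del 35.116.199.32/28 (clear depth 28)
  Q 178.95.180.238: descend ε ; hops seen [H1] ; pick H1
  Q 62.44.16.0: descend 001111100010110000010000 ; hops seen [H1,H2,H3] ; pick H3
  Q 62.44.16.2: descend 001111100010110000010000 ; hops seen [H1,H2,H3] ; pick H3
  Q 62.0.0.22: descend 0011111000 ; hops seen [H1,H2] ; pick H2
  add 35.116.199.0/26 -> H1 at depth 26
  Q 62.44.16.0: descend 001111100010110000010000 ; hops seen [H1,H2,H3] ; pick H3
  Q 62.0.22.236: descend 0011111000 ; hops seen [H1,H2] ; pick H2
  Q 62.0.0.6: descend 0011111000 ; hops seen [H1,H2] ; pick H2
  add 32.0.0.0/6 -> H0 at depth 6
  del 62.0.0.0/8 (clear depth 8)
  add 116.0.0.0/12 -> H0 at depth 12
  Q 116.0.0.8: descend 011101000000 ; hops seen [H1,H0] ; pick H0
  Q 32.0.0.71: descend 001000 ; hops seen [H1,H0] ; pick H0
  del 0.0.0.0/0 (clear depth 0)
  Q 35.116.199.18: descend 00100011011101001100011100 ; hops seen [H0,H1] ; pick H1
  add 116.7.224.16/28 -> H1 at depth 28
  del 32.0.0.0/6 (clear depth 6)
  Q 145.255.205.157: descend ε ; hops seen [∅] ; pick no-route
  del 116.7.224.16/28 (clear depth 28)
  Q 116.0.0.0: descend 0111010000000 ; hops seen [H0] ; pick H0
  add 116.7.0.0/16 -> H0 at depth 16
  add 62.44.0.0/16 -> H1 at depth 16
  Q 74.167.180.179: descend 01 ; hops seen [∅] ; pick no-route
  Q 62.44.16.0: descend 001111100010110000010000 ; hops seen [H1,H3] ; pick H3

== LOOKUPS ==
["H1","no-route","H1","H3","H3","H2","H1","H3","H3","H2","H3","H2","H2","H0","H0","H1","no-route","H0","no-route","H3"]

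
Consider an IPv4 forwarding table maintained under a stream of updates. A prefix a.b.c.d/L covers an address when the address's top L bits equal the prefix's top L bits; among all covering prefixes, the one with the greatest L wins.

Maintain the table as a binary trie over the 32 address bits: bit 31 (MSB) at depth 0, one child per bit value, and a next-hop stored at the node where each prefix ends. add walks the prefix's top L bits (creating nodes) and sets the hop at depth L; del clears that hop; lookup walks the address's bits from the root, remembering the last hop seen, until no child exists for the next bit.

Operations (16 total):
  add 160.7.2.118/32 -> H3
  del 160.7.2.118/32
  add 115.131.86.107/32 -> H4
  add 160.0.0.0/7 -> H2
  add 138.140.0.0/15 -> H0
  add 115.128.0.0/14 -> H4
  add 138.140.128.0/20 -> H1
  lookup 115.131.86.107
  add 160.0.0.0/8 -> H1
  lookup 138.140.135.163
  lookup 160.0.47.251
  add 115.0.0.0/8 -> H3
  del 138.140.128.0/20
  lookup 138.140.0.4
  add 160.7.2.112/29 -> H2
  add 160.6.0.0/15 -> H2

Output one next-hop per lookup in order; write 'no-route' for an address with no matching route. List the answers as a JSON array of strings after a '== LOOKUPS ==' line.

Trace:
  add 160.7.2.118/32 -> H3 at depth 32
  del 160.7.2.118/32 (clear depth 32)
  add 115.131.86.107/32 -> H4 at depth 32
  add 160.0.0.0/7 -> H2 at depth 7
  add 138.140.0.0/15 -> H0 at depth 15
  add 115.128.0.0/14 -> H4 at depth 14
  add 138.140.128.0/20 -> H1 at depth 20
  ? 115.131.86.107  path d0:-→d1:-→d2:-→d3:-→d4:-→d5:-→d6:-→d7:-→d8:-→d9:-→d10:-→d11:-→d12:-→d13:-→d14:H4→d15:-→d16:-→d17:-→d18:-→d19:-→d20:-→d21:-→d22:-→d23:-→d24:-→d25:-→d26:-→d27:-→d28:-→d29:-→d30:-→d31:-→d32:H4  best=H4
  add 160.0.0.0/8 -> H1 at depth 8
  ? 138.140.135.163  path d0:-→d1:-→d2:-→d3:-→d4:-→d5:-→d6:-→d7:-→d8:-→d9:-→d10:-→d11:-→d12:-→d13:-→d14:-→d15:H0→d16:-→d17:-→d18:-→d19:-→d20:H1  best=H1
  ? 160.0.47.251  path d0:-→d1:-→d2:-→d3:-→d4:-→d5:-→d6:-→d7:H2→d8:H1→d9:-→d10:-→d11:-→d12:-→d13:-  best=H1
  add 115.0.0.0/8 -> H3 at depth 8
  del 138.140.128.0/20 (clear depth 20)
  ? 138.140.0.4  path d0:-→d1:-→d2:-→d3:-→d4:-→d5:-→d6:-→d7:-→d8:-→d9:-→d10:-→d11:-→d12:-→d13:-→d14:-→d15:H0→d16:-  best=H0
  add 160.7.2.112/29 -> H2 at depth 29
  add 160.6.0.0/15 -> H2 at depth 15

== LOOKUPS ==
["H4","H1","H1","H0"]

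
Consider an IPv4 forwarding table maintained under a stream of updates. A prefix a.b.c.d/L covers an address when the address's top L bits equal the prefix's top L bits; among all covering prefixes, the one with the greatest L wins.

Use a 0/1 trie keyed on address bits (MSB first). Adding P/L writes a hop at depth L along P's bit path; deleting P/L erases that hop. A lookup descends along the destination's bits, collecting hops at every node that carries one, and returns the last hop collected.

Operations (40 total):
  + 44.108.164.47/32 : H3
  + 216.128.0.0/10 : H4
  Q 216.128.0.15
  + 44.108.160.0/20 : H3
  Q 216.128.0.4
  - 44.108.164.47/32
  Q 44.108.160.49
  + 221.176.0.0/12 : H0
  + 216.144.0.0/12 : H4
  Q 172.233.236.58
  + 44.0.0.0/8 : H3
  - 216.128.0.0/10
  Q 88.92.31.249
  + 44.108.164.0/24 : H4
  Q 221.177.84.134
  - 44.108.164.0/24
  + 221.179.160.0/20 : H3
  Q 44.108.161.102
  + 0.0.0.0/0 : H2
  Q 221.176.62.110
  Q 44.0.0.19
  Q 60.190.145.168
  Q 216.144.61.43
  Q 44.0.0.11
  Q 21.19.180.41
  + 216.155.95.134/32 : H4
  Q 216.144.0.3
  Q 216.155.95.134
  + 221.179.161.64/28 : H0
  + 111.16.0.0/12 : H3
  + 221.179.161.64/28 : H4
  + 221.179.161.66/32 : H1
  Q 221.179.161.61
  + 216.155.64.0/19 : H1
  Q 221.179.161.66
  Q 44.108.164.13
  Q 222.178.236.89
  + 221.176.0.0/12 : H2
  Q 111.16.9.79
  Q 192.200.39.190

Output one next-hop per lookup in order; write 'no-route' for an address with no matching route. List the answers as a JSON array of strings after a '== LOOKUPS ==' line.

Trace:
  add 44.108.164.47/32 -> H3 at depth 32
  add 216.128.0.0/10 -> H4 at depth 10
  Q 216.128.0.15: descend 1101100010 ; hops seen [H4] ; pick H4
  add 44.108.160.0/20 -> H3 at depth 20
  Q 216.128.0.4: descend 1101100010 ; hops seen [H4] ; pick H4
  del 44.108.164.47/32 (clear depth 32)
  Q 44.108.160.49: descend 001011000110110010100 ; hops seen [H3] ; pick H3
  add 221.176.0.0/12 -> H0 at depth 12
  add 216.144.0.0/12 -> H4 at depth 12
  Q 172.233.236.58: descend 1 ; hops seen [∅] ; pick no-route
  add 44.0.0.0/8 -> H3 at depth 8
  del 216.128.0.0/10 (clear depth 10)
  Q 88.92.31.249: descend 0 ; hops seen [∅] ; pick no-route
  add 44.108.164.0/24 -> H4 at depth 24
  Q 221.177.84.134: descend 110111011011 ; hops seen [H0] ; pick H0
  del 44.108.164.0/24 (clear depth 24)
  add 221.179.160.0/20 -> H3 at depth 20
  Q 44.108.161.102: descend 001011000110110010100 ; hops seen [H3,H3] ; pick H3
  add 0.0.0.0/0 -> H2 at depth 0
  Q 221.176.62.110: descend 11011101101100 ; hops seen [H2,H0] ; pick H0
  Q 44.0.0.19: descend 001011000 ; hops seen [H2,H3] ; pick H3
  Q 60.190.145.168: descend 001 ; hops seen [H2] ; pick H2
  Q 216.144.61.43: descend 110110001001 ; hops seen [H2,H4] ; pick H4
  Q 44.0.0.11: descend 001011000 ; hops seen [H2,H3] ; pick H3
  Q 21.19.180.41: descend 00 ; hops seen [H2] ; pick H2
  add 216.155.95.134/32 -> H4 at depth 32
  Q 216.144.0.3: descend 110110001001 ; hops seen [H2,H4] ; pick H4
  Q 216.155.95.134: descend 11011000100110110101111110000110 ; hops seen [H2,H4,H4] ; pick H4
  add 221.179.161.64/28 -> H0 at depth 28
  add 111.16.0.0/12 -> H3 at depth 12
  add 221.179.161.64/28 -> H4 at depth 28
  add 221.179.161.66/32 -> H1 at depth 32
  Q 221.179.161.61: descend 1101110110110011101000010 ; hops seen [H2,H0,H3] ; pick H3
  add 216.155.64.0/19 -> H1 at depth 19
  Q 221.179.161.66: descend 11011101101100111010000101000010 ; hops seen [H2,H0,H3,H4,H1] ; pick H1
  Q 44.108.164.13: descend 00101100011011001010010000 ; hops seen [H2,H3,H3] ; pick H3
  Q 222.178.236.89: descend 110111 ; hops seen [H2] ; pick H2
  add 221.176.0.0/12 -> H2 at depth 12
  Q 111.16.9.79: descend 011011110001 ; hops seen [H2,H3] ; pick H3
  Q 192.200.39.190: descend 110 ; hops seen [H2] ; pick H2

== LOOKUPS ==
["H4","H4","H3","no-route","no-route","H0","H3","H0","H3","H2","H4","H3","H2","H4","H4","H3","H1","H3","H2","H3","H2"]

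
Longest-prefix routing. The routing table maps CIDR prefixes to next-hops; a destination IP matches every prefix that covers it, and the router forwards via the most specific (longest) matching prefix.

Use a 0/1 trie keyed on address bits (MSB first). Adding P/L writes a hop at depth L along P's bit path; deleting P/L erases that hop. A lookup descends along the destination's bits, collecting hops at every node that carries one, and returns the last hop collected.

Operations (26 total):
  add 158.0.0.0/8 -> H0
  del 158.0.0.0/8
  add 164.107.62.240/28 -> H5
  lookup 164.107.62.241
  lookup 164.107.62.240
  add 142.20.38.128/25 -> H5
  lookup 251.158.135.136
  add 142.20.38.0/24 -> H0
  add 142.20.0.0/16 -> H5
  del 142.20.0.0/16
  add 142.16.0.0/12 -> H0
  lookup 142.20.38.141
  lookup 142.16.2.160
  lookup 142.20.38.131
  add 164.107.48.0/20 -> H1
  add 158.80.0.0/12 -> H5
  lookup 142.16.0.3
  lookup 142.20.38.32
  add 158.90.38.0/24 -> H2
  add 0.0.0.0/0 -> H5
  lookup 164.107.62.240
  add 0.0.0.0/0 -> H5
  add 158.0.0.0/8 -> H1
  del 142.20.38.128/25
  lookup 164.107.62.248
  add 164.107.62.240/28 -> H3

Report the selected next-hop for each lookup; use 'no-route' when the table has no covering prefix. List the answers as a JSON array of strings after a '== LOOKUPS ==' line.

Process each operation:
  + 158.0.0.0/8 (H0) depth=8
  del 158.0.0.0/8 (clear depth 8)
  + 164.107.62.240/28 (H5) depth=28
  ? 164.107.62.241  path d0:-→d1:-→d2:-→d3:-→d4:-→d5:-→d6:-→d7:-→d8:-→d9:-→d10:-→d11:-→d12:-→d13:-→d14:-→d15:-→d16:-→d17:-→d18:-→d19:-→d20:-→d21:-→d22:-→d23:-→d24:-→d25:-→d26:-→d27:-→d28:H5  best=H5
  ? 164.107.62.240  path d0:-→d1:-→d2:-→d3:-→d4:-→d5:-→d6:-→d7:-→d8:-→d9:-→d10:-→d11:-→d12:-→d13:-→d14:-→d15:-→d16:-→d17:-→d18:-→d19:-→d20:-→d21:-→d22:-→d23:-→d24:-→d25:-→d26:-→d27:-→d28:H5  best=H5
  + 142.20.38.128/25 (H5) depth=25
  ? 251.158.135.136  path d0:-→d1:-  best=no-route
  + 142.20.38.0/24 (H0) depth=24
  + 142.20.0.0/16 (H5) depth=16
  del 142.20.0.0/16 (clear depth 16)
  + 142.16.0.0/12 (H0) depth=12
  ? 142.20.38.141  path d0:-→d1:-→d2:-→d3:-→d4:-→d5:-→d6:-→d7:-→d8:-→d9:-→d10:-→d11:-→d12:H0→d13:-→d14:-→d15:-→d16:-→d17:-→d18:-→d19:-→d20:-→d21:-→d22:-→d23:-→d24:H0→d25:H5  best=H5
  ? 142.16.2.160  path d0:-→d1:-→d2:-→d3:-→d4:-→d5:-→d6:-→d7:-→d8:-→d9:-→d10:-→d11:-→d12:H0→d13:-  best=H0
  ? 142.20.38.131  path d0:-→d1:-→d2:-→d3:-→d4:-→d5:-→d6:-→d7:-→d8:-→d9:-→d10:-→d11:-→d12:H0→d13:-→d14:-→d15:-→d16:-→d17:-→d18:-→d19:-→d20:-→d21:-→d22:-→d23:-→d24:H0→d25:H5  best=H5
  + 164.107.48.0/20 (H1) depth=20
  + 158.80.0.0/12 (H5) depth=12
  ? 142.16.0.3  path d0:-→d1:-→d2:-→d3:-→d4:-→d5:-→d6:-→d7:-→d8:-→d9:-→d10:-→d11:-→d12:H0→d13:-  best=H0
  ? 142.20.38.32  path d0:-→d1:-→d2:-→d3:-→d4:-→d5:-→d6:-→d7:-→d8:-→d9:-→d10:-→d11:-→d12:H0→d13:-→d14:-→d15:-→d16:-→d17:-→d18:-→d19:-→d20:-→d21:-→d22:-→d23:-→d24:H0  best=H0
  + 158.90.38.0/24 (H2) depth=24
  + 0.0.0.0/0 (H5) depth=0
  ? 164.107.62.240  path d0:H5→d1:-→d2:-→d3:-→d4:-→d5:-→d6:-→d7:-→d8:-→d9:-→d10:-→d11:-→d12:-→d13:-→d14:-→d15:-→d16:-→d17:-→d18:-→d19:-→d20:H1→d21:-→d22:-→d23:-→d24:-→d25:-→d26:-→d27:-→d28:H5  best=H5
  + 0.0.0.0/0 (H5) depth=0
  + 158.0.0.0/8 (H1) depth=8
  del 142.20.38.128/25 (clear depth 25)
  ? 164.107.62.248  path d0:H5→d1:-→d2:-→d3:-→d4:-→d5:-→d6:-→d7:-→d8:-→d9:-→d10:-→d11:-→d12:-→d13:-→d14:-→d15:-→d16:-→d17:-→d18:-→d19:-→d20:H1→d21:-→d22:-→d23:-→d24:-→d25:-→d26:-→d27:-→d28:H5  best=H5
  + 164.107.62.240/28 (H3) depth=28

== LOOKUPS ==
["H5","H5","no-route","H5","H0","H5","H0","H0","H5","H5"]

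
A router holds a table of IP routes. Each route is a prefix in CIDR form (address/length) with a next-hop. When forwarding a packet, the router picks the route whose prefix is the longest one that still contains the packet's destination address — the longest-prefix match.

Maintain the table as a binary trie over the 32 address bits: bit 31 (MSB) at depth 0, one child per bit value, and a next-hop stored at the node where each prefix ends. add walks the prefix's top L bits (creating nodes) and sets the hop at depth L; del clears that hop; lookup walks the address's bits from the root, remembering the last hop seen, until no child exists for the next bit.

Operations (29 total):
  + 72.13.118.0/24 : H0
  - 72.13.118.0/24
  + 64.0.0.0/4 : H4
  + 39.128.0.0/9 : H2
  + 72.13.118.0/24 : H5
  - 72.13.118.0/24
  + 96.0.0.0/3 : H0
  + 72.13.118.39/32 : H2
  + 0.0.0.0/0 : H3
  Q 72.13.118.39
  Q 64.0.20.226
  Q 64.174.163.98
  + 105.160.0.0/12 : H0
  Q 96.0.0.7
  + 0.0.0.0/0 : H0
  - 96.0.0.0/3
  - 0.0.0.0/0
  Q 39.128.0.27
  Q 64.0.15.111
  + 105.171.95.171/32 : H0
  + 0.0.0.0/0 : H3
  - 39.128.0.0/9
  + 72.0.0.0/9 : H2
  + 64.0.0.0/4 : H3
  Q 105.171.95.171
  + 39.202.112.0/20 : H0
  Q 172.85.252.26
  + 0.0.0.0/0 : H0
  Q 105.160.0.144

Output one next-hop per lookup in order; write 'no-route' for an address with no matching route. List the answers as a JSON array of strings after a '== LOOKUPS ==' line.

Trace:
  + 72.13.118.0/24 (H0) depth=24
  del 72.13.118.0/24 (clear depth 24)
  + 64.0.0.0/4 (H4) depth=4
  + 39.128.0.0/9 (H2) depth=9
  + 72.13.118.0/24 (H5) depth=24
  del 72.13.118.0/24 (clear depth 24)
  + 96.0.0.0/3 (H0) depth=3
  + 72.13.118.39/32 (H2) depth=32
  + 0.0.0.0/0 (H3) depth=0
  Q 72.13.118.39: descend 01001000000011010111011000100111 ; hops seen [H3,H4,H2] ; pick H2
  Q 64.0.20.226: descend 0100 ; hops seen [H3,H4] ; pick H4
  Q 64.174.163.98: descend 0100 ; hops seen [H3,H4] ; pick H4
  + 105.160.0.0/12 (H0) depth=12
  Q 96.0.0.7: descend 0110 ; hops seen [H3,H0] ; pick H0
  + 0.0.0.0/0 (H0) depth=0
  del 96.0.0.0/3 (clear depth 3)
  del 0.0.0.0/0 (clear depth 0)
  Q 39.128.0.27: descend 001001111 ; hops seen [H2] ; pick H2
  Q 64.0.15.111: descend 0100 ; hops seen [H4] ; pick H4
  + 105.171.95.171/32 (H0) depth=32
  + 0.0.0.0/0 (H3) depth=0
  del 39.128.0.0/9 (clear depth 9)
  + 72.0.0.0/9 (H2) depth=9
  + 64.0.0.0/4 (H3) depth=4
  Q 105.171.95.171: descend 01101001101010110101111110101011 ; hops seen [H3,H0,H0] ; pick H0
  + 39.202.112.0/20 (H0) depth=20
  Q 172.85.252.26: descend ε ; hops seen [H3] ; pick H3
  + 0.0.0.0/0 (H0) depth=0
  Q 105.160.0.144: descend 011010011010 ; hops seen [H0,H0] ; pick H0

== LOOKUPS ==
["H2","H4","H4","H0","H2","H4","H0","H3","H0"]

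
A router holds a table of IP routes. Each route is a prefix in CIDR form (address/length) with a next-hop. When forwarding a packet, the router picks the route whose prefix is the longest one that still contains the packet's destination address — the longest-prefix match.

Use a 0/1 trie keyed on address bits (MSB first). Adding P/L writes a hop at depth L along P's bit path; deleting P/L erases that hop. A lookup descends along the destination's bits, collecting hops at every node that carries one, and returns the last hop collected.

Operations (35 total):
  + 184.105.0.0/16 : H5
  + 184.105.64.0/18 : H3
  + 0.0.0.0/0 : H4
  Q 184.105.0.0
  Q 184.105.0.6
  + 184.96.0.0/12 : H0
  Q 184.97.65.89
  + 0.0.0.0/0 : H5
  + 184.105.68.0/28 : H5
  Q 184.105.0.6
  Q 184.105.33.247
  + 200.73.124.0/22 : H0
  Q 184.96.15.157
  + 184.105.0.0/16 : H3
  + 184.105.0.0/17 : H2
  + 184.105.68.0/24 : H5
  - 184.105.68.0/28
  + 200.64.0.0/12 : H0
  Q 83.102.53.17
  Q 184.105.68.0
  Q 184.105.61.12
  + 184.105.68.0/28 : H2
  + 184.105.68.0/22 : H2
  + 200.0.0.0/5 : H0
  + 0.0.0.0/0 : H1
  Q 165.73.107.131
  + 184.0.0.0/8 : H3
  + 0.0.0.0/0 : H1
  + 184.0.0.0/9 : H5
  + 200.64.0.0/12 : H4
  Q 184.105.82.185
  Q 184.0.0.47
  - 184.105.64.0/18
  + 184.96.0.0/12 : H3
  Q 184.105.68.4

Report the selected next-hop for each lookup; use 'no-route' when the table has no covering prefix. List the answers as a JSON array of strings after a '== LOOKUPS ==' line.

Trace:
  add 184.105.0.0/16 -> H5 at depth 16
  add 184.105.64.0/18 -> H3 at depth 18
  add 0.0.0.0/0 -> H4 at depth 0
  Q 184.105.0.0: descend 10111000011010010 ; hops seen [H4,H5] ; pick H5
  Q 184.105.0.6: descend 10111000011010010 ; hops seen [H4,H5] ; pick H5
  add 184.96.0.0/12 -> H0 at depth 12
  Q 184.97.65.89: descend 101110000110 ; hops seen [H4,H0] ; pick H0
  add 0.0.0.0/0 -> H5 at depth 0
  add 184.105.68.0/28 -> H5 at depth 28
  Q 184.105.0.6: descend 10111000011010010 ; hops seen [H5,H0,H5] ; pick H5
  Q 184.105.33.247: descend 10111000011010010 ; hops seen [H5,H0,H5] ; pick H5
  add 200.73.124.0/22 -> H0 at depth 22
  Q 184.96.15.157: descend 101110000110 ; hops seen [H5,H0] ; pick H0
  add 184.105.0.0/16 -> H3 at depth 16
  add 184.105.0.0/17 -> H2 at depth 17
  add 184.105.68.0/24 -> H5 at depth 24
  del 184.105.68.0/28 (clear depth 28)
  add 200.64.0.0/12 -> H0 at depth 12
  Q 83.102.53.17: descend ε ; hops seen [H5] ; pick H5
  Q 184.105.68.0: descend 1011100001101001010001000000 ; hops seen [H5,H0,H3,H2,H3,H5] ; pick H5
  Q 184.105.61.12: descend 10111000011010010 ; hops seen [H5,H0,H3,H2] ; pick H2
  add 184.105.68.0/28 -> H2 at depth 28
  add 184.105.68.0/22 -> H2 at depth 22
  add 200.0.0.0/5 -> H0 at depth 5
  add 0.0.0.0/0 -> H1 at depth 0
  Q 165.73.107.131: descend 101 ; hops seen [H1] ; pick H1
  add 184.0.0.0/8 -> H3 at depth 8
  add 0.0.0.0/0 -> H1 at depth 0
  add 184.0.0.0/9 -> H5 at depth 9
  add 200.64.0.0/12 -> H4 at depth 12
  Q 184.105.82.185: descend 1011100001101001010 ; hops seen [H1,H3,H5,H0,H3,H2,H3] ; pick H3
  Q 184.0.0.47: descend 101110000 ; hops seen [H1,H3,H5] ; pick H5
  del 184.105.64.0/18 (clear depth 18)
  add 184.96.0.0/12 -> H3 at depth 12
  Q 184.105.68.4: descend 1011100001101001010001000000 ; hops seen [H1,H3,H5,H3,H3,H2,H2,H5,H2] ; pick H2

== LOOKUPS ==
["H5","H5","H0","H5","H5","H0","H5","H5","H2","H1","H3","H5","H2"]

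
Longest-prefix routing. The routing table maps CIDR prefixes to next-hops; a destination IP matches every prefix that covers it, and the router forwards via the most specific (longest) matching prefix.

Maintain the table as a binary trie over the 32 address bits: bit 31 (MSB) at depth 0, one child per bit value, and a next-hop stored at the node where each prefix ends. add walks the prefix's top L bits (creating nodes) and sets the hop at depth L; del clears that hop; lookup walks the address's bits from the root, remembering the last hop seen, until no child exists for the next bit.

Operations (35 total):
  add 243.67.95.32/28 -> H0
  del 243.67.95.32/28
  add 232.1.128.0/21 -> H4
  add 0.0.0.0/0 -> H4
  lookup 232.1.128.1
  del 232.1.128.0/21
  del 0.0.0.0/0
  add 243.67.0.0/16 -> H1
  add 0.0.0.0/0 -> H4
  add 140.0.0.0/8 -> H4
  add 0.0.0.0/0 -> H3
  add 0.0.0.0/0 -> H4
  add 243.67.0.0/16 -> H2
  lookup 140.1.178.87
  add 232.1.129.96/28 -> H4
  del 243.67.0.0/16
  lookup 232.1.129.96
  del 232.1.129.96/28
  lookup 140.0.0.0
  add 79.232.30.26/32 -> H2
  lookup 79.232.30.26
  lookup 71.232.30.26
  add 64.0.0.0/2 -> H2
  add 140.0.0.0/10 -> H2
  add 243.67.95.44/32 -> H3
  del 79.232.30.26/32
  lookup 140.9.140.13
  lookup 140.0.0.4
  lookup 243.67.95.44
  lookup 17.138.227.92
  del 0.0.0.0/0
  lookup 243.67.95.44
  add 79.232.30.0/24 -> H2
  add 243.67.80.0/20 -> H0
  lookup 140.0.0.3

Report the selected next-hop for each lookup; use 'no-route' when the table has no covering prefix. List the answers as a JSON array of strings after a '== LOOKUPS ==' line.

Apply in order:
  add 243.67.95.32/28 -> H0 at depth 28
  del 243.67.95.32/28 (clear depth 28)
  add 232.1.128.0/21 -> H4 at depth 21
  add 0.0.0.0/0 -> H4 at depth 0
  Q 232.1.128.1: descend 111010000000000110000 ; hops seen [H4,H4] ; pick H4
  del 232.1.128.0/21 (clear depth 21)
  del 0.0.0.0/0 (clear depth 0)
  add 243.67.0.0/16 -> H1 at depth 16
  add 0.0.0.0/0 -> H4 at depth 0
  add 140.0.0.0/8 -> H4 at depth 8
  add 0.0.0.0/0 -> H3 at depth 0
  add 0.0.0.0/0 -> H4 at depth 0
  add 243.67.0.0/16 -> H2 at depth 16
  Q 140.1.178.87: descend 10001100 ; hops seen [H4,H4] ; pick H4
  add 232.1.129.96/28 -> H4 at depth 28
  del 243.67.0.0/16 (clear depth 16)
  Q 232.1.129.96: descend 1110100000000001100000010110 ; hops seen [H4,H4] ; pick H4
  del 232.1.129.96/28 (clear depth 28)
  Q 140.0.0.0: descend 10001100 ; hops seen [H4,H4] ; pick H4
  add 79.232.30.26/32 -> H2 at depth 32
  Q 79.232.30.26: descend 01001111111010000001111000011010 ; hops seen [H4,H2] ; pick H2
  Q 71.232.30.26: descend 0100 ; hops seen [H4] ; pick H4
  add 64.0.0.0/2 -> H2 at depth 2
  add 140.0.0.0/10 -> H2 at depth 10
  add 243.67.95.44/32 -> H3 at depth 32
  del 79.232.30.26/32 (clear depth 32)
  Q 140.9.140.13: descend 1000110000 ; hops seen [H4,H4,H2] ; pick H2
  Q 140.0.0.4: descend 1000110000 ; hops seen [H4,H4,H2] ; pick H2
  Q 243.67.95.44: descend 11110011010000110101111100101100 ; hops seen [H4,H3] ; pick H3
  Q 17.138.227.92: descend 0 ; hops seen [H4] ; pick H4
  del 0.0.0.0/0 (clear depth 0)
  Q 243.67.95.44: descend 11110011010000110101111100101100 ; hops seen [H3] ; pick H3
  add 79.232.30.0/24 -> H2 at depth 24
  add 243.67.80.0/20 -> H0 at depth 20
  Q 140.0.0.3: descend 1000110000 ; hops seen [H4,H2] ; pick H2

== LOOKUPS ==
["H4","H4","H4","H4","H2","H4","H2","H2","H3","H4","H3","H2"]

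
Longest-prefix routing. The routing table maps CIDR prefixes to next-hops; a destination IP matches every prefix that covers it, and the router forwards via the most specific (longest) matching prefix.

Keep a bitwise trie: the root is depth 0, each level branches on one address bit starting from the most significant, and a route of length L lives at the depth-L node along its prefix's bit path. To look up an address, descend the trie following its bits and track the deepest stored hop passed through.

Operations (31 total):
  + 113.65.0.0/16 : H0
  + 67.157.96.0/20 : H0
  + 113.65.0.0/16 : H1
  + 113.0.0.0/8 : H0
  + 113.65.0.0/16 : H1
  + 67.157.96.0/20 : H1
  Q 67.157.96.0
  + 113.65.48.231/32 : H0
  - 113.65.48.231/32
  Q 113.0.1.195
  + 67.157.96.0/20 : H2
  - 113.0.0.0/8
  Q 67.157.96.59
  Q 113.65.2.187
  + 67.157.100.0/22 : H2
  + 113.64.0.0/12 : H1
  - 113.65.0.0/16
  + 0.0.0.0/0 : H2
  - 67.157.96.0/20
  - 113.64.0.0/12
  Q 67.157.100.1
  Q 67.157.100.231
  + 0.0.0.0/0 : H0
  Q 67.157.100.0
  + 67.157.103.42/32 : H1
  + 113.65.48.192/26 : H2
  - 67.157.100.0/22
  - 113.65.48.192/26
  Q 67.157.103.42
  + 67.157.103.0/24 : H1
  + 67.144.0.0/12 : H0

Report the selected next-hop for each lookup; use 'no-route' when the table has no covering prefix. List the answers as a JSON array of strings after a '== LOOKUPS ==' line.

Process each operation:
  add 113.65.0.0/16 -> H0 at depth 16
  add 67.157.96.0/20 -> H0 at depth 20
  add 113.65.0.0/16 -> H1 at depth 16
  add 113.0.0.0/8 -> H0 at depth 8
  add 113.65.0.0/16 -> H1 at depth 16
  add 67.157.96.0/20 -> H1 at depth 20
  Q 67.157.96.0: descend 01000011100111010110 ; hops seen [H1] ; pick H1
  add 113.65.48.231/32 -> H0 at depth 32
  - 113.65.48.231/32 clear@32
  Q 113.0.1.195: descend 011100010 ; hops seen [H0] ; pick H0
  add 67.157.96.0/20 -> H2 at depth 20
  - 113.0.0.0/8 clear@8
  Q 67.157.96.59: descend 01000011100111010110 ; hops seen [H2] ; pick H2
  Q 113.65.2.187: descend 011100010100000100 ; hops seen [H1] ; pick H1
  add 67.157.100.0/22 -> H2 at depth 22
  add 113.64.0.0/12 -> H1 at depth 12
  - 113.65.0.0/16 clear@16
  add 0.0.0.0/0 -> H2 at depth 0
  - 67.157.96.0/20 clear@20
  - 113.64.0.0/12 clear@12
  Q 67.157.100.1: descend 0100001110011101011001 ; hops seen [H2,H2] ; pick H2
  Q 67.157.100.231: descend 0100001110011101011001 ; hops seen [H2,H2] ; pick H2
  add 0.0.0.0/0 -> H0 at depth 0
  Q 67.157.100.0: descend 0100001110011101011001 ; hops seen [H0,H2] ; pick H2
  add 67.157.103.42/32 -> H1 at depth 32
  add 113.65.48.192/26 -> H2 at depth 26
  - 67.157.100.0/22 clear@22
  - 113.65.48.192/26 clear@26
  Q 67.157.103.42: descend 01000011100111010110011100101010 ; hops seen [H0,H1] ; pick H1
  add 67.157.103.0/24 -> H1 at depth 24
  add 67.144.0.0/12 -> H0 at depth 12

== LOOKUPS ==
["H1","H0","H2","H1","H2","H2","H2","H1"]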